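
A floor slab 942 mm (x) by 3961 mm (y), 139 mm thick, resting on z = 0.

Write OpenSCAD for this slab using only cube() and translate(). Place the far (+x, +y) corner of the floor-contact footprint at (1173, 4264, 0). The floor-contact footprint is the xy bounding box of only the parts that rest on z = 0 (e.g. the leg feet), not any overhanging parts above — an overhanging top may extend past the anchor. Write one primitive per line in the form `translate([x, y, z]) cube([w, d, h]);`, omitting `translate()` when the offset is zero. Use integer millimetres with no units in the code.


translate([231, 303, 0]) cube([942, 3961, 139]);


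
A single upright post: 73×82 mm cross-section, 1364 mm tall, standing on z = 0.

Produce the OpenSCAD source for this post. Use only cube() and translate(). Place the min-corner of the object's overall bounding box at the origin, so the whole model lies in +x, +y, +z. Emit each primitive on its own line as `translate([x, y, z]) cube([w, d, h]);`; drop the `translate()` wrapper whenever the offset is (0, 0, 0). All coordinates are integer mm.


cube([73, 82, 1364]);


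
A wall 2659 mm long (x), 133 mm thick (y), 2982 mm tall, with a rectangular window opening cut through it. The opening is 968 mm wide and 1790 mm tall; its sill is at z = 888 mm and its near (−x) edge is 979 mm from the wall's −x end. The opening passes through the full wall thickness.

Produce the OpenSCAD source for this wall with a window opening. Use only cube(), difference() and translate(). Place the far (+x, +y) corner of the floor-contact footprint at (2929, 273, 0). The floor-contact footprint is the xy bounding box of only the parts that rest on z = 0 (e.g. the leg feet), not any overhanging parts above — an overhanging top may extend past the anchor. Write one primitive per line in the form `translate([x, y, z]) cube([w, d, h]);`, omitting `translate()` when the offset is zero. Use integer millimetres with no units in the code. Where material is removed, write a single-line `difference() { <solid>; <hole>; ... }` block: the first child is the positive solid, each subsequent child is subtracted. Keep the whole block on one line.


difference() { translate([270, 140, 0]) cube([2659, 133, 2982]); translate([1249, 140, 888]) cube([968, 133, 1790]); }


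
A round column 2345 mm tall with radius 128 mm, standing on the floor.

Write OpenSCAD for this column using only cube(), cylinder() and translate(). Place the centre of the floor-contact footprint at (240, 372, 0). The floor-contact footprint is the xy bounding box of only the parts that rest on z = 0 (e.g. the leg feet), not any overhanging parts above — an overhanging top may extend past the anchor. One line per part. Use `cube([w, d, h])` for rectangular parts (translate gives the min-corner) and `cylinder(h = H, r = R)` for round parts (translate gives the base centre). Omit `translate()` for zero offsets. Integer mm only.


translate([240, 372, 0]) cylinder(h = 2345, r = 128);


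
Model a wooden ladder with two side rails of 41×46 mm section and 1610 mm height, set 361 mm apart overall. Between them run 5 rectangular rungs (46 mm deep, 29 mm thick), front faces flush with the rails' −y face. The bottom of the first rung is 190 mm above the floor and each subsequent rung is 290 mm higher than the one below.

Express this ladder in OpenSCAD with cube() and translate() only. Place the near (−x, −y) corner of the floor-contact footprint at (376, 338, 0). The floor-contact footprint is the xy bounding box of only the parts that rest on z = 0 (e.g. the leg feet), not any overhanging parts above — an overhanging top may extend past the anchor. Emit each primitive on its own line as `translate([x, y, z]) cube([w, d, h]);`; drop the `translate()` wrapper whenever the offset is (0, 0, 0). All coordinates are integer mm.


// rung span = 361 - 2*41 = 279
// rung[k] z = 190 + k*290
translate([376, 338, 0]) cube([41, 46, 1610]);
translate([696, 338, 0]) cube([41, 46, 1610]);
translate([417, 338, 190]) cube([279, 46, 29]);
translate([417, 338, 480]) cube([279, 46, 29]);
translate([417, 338, 770]) cube([279, 46, 29]);
translate([417, 338, 1060]) cube([279, 46, 29]);
translate([417, 338, 1350]) cube([279, 46, 29]);


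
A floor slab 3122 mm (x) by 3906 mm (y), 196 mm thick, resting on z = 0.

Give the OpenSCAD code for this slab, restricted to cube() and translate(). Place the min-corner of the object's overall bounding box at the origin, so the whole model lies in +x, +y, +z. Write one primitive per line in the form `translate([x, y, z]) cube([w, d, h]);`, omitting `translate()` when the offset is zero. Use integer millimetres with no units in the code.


cube([3122, 3906, 196]);


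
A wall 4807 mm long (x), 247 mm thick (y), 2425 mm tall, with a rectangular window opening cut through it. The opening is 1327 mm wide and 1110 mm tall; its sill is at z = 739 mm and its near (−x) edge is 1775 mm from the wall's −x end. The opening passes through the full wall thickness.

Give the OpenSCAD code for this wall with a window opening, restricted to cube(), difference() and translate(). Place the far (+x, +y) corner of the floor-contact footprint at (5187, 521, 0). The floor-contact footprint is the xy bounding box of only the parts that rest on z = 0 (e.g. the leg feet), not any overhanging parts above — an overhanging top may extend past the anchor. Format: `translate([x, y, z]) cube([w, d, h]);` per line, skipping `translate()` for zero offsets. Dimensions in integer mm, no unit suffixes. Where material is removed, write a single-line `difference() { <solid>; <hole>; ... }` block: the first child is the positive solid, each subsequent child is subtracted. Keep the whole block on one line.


difference() { translate([380, 274, 0]) cube([4807, 247, 2425]); translate([2155, 274, 739]) cube([1327, 247, 1110]); }


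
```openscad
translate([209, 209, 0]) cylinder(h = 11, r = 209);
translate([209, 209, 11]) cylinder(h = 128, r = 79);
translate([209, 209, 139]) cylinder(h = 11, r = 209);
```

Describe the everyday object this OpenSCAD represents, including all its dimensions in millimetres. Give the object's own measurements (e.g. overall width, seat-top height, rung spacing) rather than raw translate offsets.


A spool: two coaxial disc flanges of radius 209 mm and thickness 11 mm, joined by a core cylinder of radius 79 mm and height 128 mm. The lower flange rests on z = 0 and the three cylinders share a vertical axis.


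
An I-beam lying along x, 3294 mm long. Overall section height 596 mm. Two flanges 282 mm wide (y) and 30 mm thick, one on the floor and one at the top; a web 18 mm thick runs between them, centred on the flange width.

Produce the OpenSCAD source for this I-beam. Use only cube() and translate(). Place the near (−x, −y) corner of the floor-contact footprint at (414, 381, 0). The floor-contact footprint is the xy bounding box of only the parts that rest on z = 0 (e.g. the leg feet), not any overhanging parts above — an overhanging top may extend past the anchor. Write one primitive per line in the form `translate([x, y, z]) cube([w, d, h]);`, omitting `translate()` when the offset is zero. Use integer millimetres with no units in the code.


translate([414, 381, 0]) cube([3294, 282, 30]);
translate([414, 513, 30]) cube([3294, 18, 536]);
translate([414, 381, 566]) cube([3294, 282, 30]);


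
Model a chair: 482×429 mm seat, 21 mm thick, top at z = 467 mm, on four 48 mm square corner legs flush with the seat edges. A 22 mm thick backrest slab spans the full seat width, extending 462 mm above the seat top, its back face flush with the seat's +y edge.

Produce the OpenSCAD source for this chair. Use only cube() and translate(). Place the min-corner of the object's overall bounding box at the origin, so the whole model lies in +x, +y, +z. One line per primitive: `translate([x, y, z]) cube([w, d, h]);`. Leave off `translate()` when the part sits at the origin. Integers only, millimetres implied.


// leg_h = 467 - 21 = 446
translate([0, 0, 446]) cube([482, 429, 21]);
cube([48, 48, 446]);
translate([434, 0, 0]) cube([48, 48, 446]);
translate([0, 381, 0]) cube([48, 48, 446]);
translate([434, 381, 0]) cube([48, 48, 446]);
translate([0, 407, 467]) cube([482, 22, 462]);


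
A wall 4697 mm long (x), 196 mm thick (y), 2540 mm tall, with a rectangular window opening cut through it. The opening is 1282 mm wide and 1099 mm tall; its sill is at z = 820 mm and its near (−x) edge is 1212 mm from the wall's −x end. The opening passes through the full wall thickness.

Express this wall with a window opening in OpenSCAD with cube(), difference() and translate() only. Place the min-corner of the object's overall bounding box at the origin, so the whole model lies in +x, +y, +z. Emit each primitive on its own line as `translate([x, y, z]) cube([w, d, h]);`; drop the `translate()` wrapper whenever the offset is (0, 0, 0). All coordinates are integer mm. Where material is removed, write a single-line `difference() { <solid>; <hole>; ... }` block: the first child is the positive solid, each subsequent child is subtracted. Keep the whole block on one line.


difference() { cube([4697, 196, 2540]); translate([1212, 0, 820]) cube([1282, 196, 1099]); }


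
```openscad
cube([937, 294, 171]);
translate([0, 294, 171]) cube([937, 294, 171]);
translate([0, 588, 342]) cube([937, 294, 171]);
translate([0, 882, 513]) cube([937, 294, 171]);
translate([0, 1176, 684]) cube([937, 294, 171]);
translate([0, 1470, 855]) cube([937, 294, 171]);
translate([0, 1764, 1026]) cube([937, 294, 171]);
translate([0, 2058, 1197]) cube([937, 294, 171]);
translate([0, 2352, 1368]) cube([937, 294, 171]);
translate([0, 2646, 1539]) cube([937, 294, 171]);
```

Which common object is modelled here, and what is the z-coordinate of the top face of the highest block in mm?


A staircase. The total rise is 1710 mm.

10 identical blocks, each offset up and back from the previous — a staircase. Each step is 171 mm tall and there are 10 of them, so the total rise is 10 × 171 = 1710 mm.


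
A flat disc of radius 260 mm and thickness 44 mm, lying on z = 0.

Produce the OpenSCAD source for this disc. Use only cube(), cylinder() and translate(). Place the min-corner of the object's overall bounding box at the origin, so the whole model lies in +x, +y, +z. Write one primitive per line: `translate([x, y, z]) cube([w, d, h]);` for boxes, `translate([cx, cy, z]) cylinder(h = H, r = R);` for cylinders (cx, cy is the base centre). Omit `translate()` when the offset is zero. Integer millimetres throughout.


translate([260, 260, 0]) cylinder(h = 44, r = 260);


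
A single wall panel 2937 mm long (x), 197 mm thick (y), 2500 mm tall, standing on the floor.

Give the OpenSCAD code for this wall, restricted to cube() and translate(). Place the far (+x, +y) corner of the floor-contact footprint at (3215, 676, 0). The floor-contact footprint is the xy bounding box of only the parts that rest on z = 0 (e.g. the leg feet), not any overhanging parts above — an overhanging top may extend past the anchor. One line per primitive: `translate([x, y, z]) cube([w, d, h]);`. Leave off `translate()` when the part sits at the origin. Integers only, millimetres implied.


translate([278, 479, 0]) cube([2937, 197, 2500]);


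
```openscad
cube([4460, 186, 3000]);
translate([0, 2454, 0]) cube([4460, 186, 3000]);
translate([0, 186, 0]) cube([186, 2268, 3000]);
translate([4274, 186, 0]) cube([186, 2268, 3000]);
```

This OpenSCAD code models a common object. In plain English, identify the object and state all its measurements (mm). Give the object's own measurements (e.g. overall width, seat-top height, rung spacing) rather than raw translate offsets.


The wall frame of a small rectangular building: four walls, each 3000 mm tall and 186 mm thick, enclosing a footprint 4460 mm (x) by 2640 mm (y) outside-to-outside, with no floor or roof. The front and back walls (the −y and +y sides) span the full width; the two side walls fit between them.


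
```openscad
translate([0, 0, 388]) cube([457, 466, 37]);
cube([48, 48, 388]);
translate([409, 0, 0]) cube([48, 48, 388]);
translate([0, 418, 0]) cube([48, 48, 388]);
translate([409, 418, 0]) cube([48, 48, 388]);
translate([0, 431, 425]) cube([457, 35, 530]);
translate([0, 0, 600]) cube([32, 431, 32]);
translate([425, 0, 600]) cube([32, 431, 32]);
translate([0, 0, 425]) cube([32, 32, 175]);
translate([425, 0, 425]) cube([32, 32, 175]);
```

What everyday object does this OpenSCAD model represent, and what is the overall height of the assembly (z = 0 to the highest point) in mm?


A chair. The overall height is 955 mm.

A slab on four corner posts with a tall panel at the back — a chair. The seat slab sits at z = 388 with thickness 37, and the 530 mm backrest starts at the seat top, so the overall height is 388 + 37 + 530 = 955 mm.


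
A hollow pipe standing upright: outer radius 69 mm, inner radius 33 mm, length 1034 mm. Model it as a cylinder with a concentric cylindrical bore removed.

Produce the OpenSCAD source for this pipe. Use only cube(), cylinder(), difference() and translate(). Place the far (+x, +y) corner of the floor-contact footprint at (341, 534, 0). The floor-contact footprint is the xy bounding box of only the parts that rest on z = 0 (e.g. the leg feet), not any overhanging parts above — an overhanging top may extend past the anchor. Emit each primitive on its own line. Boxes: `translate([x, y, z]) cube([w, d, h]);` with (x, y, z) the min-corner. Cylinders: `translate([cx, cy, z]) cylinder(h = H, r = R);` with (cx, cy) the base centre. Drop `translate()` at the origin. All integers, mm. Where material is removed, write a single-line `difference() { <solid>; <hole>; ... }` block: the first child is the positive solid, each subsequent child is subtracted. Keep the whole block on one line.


difference() { translate([272, 465, 0]) cylinder(h = 1034, r = 69); translate([272, 465, 0]) cylinder(h = 1034, r = 33); }


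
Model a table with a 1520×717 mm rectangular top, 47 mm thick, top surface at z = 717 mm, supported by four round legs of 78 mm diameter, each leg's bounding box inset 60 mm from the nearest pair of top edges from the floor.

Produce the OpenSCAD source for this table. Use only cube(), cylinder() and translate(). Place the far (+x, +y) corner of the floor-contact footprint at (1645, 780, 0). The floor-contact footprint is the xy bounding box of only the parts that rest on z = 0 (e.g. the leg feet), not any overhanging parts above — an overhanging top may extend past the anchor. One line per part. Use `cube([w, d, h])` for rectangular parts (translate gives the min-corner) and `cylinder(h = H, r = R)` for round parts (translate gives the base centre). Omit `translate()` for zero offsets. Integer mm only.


translate([185, 123, 670]) cube([1520, 717, 47]);
translate([284, 222, 0]) cylinder(h = 670, r = 39);
translate([1606, 222, 0]) cylinder(h = 670, r = 39);
translate([284, 741, 0]) cylinder(h = 670, r = 39);
translate([1606, 741, 0]) cylinder(h = 670, r = 39);


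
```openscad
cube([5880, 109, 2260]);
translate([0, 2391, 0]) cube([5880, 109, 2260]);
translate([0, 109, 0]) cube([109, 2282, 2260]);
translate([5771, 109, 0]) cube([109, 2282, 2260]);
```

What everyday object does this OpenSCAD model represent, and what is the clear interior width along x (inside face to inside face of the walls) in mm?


A house (or room) frame. The interior width is 5662 mm.

Four 2260 mm walls enclosing a rectangle with no floor or roof — a room or house frame. Outside width is 5880 mm and wall thickness is 109 mm, so the interior width is 5880 − 2 × 109 = 5662 mm.


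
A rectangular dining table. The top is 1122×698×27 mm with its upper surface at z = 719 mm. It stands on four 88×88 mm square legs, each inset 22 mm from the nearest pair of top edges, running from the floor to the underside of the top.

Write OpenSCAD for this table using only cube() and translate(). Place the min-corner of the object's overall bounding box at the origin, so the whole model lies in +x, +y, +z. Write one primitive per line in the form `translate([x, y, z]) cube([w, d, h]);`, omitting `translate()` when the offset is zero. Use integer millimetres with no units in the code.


translate([0, 0, 692]) cube([1122, 698, 27]);
translate([22, 22, 0]) cube([88, 88, 692]);
translate([1012, 22, 0]) cube([88, 88, 692]);
translate([22, 588, 0]) cube([88, 88, 692]);
translate([1012, 588, 0]) cube([88, 88, 692]);


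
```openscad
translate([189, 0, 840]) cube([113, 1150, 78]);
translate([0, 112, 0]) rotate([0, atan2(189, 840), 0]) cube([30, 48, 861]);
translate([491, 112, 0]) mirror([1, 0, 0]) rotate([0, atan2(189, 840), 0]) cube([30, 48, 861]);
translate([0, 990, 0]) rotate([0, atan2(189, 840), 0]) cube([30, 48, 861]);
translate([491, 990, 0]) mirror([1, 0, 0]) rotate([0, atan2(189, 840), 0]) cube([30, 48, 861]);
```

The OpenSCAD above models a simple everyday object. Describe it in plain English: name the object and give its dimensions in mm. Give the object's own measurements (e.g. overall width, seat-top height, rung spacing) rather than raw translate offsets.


A sawhorse. A 113×1150×78 mm beam (x, y, z) sits on two A-frame leg pairs. Each pair is two raked legs of 30×48 mm section (48 mm along y) splaying symmetrically in x. Each leg rises 840 mm vertically over 189 mm of horizontal reach and is 861 mm long along its own axis. Every leg's outer bottom edge rests on the floor and its outer top edge meets a bottom edge of the beam — the left legs (tilting toward +x) meet the beam's −x bottom edge, the right legs (their mirror images, tilting toward −x) meet its +x bottom edge — so the leg tops tuck under the beam, the beam's underside is 840 mm above the floor, and the feet are 491 mm apart outside-to-outside with the beam centred between them. The two leg pairs are set in 112 mm from either end of the beam.


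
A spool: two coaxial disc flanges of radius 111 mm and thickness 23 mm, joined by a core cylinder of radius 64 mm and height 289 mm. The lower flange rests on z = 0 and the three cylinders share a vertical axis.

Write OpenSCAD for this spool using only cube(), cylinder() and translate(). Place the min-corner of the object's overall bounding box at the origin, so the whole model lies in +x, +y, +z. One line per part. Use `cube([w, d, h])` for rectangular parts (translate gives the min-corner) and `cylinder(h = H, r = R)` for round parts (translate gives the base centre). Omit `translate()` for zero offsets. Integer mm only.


translate([111, 111, 0]) cylinder(h = 23, r = 111);
translate([111, 111, 23]) cylinder(h = 289, r = 64);
translate([111, 111, 312]) cylinder(h = 23, r = 111);


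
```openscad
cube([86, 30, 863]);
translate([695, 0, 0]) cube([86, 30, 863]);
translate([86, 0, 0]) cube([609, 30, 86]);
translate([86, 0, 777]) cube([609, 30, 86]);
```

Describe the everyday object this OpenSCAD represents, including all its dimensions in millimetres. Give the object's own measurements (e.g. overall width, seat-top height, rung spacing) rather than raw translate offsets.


A rectangular picture frame lying in the x–z plane (depth along y). The opening is 609 mm wide (x) by 691 mm tall (z), surrounded by a border 86 mm wide on all four sides. The frame is 30 mm deep and is made of two full-height vertical stiles with two horizontal rails fitted between them.


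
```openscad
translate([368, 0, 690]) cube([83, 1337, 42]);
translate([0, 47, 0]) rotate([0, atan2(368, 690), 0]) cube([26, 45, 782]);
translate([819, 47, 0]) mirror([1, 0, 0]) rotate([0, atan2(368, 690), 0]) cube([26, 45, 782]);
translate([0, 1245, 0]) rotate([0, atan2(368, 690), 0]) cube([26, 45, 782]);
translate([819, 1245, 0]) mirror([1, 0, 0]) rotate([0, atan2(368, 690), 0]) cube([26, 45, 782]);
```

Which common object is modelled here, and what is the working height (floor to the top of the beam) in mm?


A sawhorse. The overall height is 732 mm.

A beam across two mirrored pairs of raked legs — a sawhorse. The beam's underside is at z = 690 (matching the legs' vertical rise in atan2(368, 690)) and the beam is 42 mm tall, so its top is at 690 + 42 = 732 mm. The raked legs top out at the beam's underside, so that is the highest point.


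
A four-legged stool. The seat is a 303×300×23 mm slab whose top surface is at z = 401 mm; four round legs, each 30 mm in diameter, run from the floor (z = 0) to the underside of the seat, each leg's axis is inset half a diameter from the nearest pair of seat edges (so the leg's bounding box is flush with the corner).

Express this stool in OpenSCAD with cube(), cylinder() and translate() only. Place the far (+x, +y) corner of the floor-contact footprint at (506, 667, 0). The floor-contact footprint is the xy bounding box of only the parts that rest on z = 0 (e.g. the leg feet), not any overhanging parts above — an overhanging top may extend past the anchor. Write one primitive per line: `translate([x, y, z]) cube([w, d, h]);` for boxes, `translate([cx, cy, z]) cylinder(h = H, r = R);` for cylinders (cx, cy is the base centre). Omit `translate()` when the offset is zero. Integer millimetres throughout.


// leg_h = 401 - 23 = 378
translate([203, 367, 378]) cube([303, 300, 23]);
translate([218, 382, 0]) cylinder(h = 378, r = 15);
translate([491, 382, 0]) cylinder(h = 378, r = 15);
translate([218, 652, 0]) cylinder(h = 378, r = 15);
translate([491, 652, 0]) cylinder(h = 378, r = 15);


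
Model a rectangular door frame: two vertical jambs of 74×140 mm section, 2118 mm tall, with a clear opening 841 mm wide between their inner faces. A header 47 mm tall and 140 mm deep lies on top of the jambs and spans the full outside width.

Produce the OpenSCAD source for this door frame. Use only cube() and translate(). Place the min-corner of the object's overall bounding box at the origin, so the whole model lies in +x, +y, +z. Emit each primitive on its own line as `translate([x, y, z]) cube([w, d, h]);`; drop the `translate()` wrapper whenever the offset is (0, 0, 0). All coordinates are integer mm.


cube([74, 140, 2118]);
translate([915, 0, 0]) cube([74, 140, 2118]);
translate([0, 0, 2118]) cube([989, 140, 47]);


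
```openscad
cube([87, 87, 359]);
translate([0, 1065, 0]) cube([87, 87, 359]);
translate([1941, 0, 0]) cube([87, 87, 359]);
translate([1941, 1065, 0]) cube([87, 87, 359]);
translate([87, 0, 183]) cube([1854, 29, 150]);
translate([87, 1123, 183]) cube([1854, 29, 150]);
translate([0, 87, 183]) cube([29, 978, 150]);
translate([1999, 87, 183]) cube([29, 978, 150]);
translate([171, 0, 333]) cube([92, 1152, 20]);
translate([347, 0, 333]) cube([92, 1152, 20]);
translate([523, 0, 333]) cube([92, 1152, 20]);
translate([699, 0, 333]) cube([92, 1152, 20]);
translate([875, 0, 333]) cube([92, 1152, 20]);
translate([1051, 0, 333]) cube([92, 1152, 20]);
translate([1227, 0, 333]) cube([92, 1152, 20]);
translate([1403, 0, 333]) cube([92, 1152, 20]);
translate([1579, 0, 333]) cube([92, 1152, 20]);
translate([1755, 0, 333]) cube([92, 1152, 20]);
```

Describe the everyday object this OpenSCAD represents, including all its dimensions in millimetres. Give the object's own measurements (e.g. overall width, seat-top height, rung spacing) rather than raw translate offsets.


A bed frame 2028 mm long (x) by 1152 mm wide (y). Four 87×87 mm corner posts, 359 mm tall, at the corners of the footprint. Four rails of 29 mm thickness and 150 mm height run between adjacent posts with their undersides at z = 183 mm, their outer faces flush with the outside of the frame (the two x-running rails run between the posts' inner faces; the two y-running rails run between the posts' inner faces). 10 slats, each 92 mm wide (x) and 20 mm thick, lie across the top of the two x-running rails, running the full 1152 mm width of the frame in y; along x they sit between the end posts with a 84 mm gap after the −x posts and between neighbouring slats, leaving 94 mm before the +x posts.


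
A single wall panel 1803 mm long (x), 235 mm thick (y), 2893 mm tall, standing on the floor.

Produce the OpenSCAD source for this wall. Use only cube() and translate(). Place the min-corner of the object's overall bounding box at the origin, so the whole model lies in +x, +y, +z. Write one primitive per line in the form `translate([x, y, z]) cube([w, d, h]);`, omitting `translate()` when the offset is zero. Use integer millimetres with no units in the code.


cube([1803, 235, 2893]);


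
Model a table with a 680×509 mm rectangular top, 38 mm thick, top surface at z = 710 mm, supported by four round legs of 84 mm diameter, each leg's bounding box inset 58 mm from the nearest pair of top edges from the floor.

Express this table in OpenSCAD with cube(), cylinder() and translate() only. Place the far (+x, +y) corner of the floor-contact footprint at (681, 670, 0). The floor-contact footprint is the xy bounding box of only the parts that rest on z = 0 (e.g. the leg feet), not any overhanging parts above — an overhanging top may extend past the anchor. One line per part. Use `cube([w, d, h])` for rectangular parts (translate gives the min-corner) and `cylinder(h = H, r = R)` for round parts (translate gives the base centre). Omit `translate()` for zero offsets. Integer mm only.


translate([59, 219, 672]) cube([680, 509, 38]);
translate([159, 319, 0]) cylinder(h = 672, r = 42);
translate([639, 319, 0]) cylinder(h = 672, r = 42);
translate([159, 628, 0]) cylinder(h = 672, r = 42);
translate([639, 628, 0]) cylinder(h = 672, r = 42);


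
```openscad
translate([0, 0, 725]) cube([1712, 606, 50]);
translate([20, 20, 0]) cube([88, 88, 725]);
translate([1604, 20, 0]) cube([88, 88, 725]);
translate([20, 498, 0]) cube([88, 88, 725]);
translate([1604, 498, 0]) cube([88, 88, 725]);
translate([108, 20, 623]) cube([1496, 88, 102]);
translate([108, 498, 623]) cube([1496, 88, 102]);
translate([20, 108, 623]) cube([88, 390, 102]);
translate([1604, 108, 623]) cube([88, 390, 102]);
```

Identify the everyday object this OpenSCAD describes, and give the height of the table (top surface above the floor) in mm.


A table. The table height is 775 mm.

A 1712×606×50 slab sits at z = 725 on four 88 mm square posts — a table. The top surface is at 725 + 50 = 775 mm.


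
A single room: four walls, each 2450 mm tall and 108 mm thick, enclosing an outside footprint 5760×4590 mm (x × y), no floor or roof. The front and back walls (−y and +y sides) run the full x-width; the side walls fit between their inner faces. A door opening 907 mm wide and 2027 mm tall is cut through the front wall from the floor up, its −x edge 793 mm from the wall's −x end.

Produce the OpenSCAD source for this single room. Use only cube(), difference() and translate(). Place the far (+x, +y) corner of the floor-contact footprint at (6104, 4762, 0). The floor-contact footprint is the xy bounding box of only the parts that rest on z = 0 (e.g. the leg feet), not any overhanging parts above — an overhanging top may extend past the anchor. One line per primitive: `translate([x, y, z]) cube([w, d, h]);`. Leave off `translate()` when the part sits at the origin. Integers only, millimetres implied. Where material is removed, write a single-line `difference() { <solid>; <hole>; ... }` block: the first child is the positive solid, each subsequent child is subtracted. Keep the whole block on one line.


difference() { translate([344, 172, 0]) cube([5760, 108, 2450]); translate([1137, 172, 0]) cube([907, 108, 2027]); }
translate([344, 4654, 0]) cube([5760, 108, 2450]);
translate([344, 280, 0]) cube([108, 4374, 2450]);
translate([5996, 280, 0]) cube([108, 4374, 2450]);


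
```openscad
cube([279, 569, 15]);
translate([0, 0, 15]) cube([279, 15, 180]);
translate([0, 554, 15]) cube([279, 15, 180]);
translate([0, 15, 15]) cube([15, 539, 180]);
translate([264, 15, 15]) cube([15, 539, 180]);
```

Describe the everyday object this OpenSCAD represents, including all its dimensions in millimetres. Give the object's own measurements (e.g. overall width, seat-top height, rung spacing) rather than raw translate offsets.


An open-topped rectangular box: outside dimensions 279×569×195 mm, with a uniform wall and base thickness of 15 mm. The base is a full 279×569 slab on the floor; four walls sit on top of the base. The front and back walls (the −y and +y sides) span the full width; the two side walls fit between them.


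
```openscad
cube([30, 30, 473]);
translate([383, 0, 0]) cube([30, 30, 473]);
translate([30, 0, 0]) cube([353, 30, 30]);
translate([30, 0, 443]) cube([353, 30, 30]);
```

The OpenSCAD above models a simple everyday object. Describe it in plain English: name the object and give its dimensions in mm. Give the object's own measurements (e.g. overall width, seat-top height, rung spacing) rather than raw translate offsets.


A rectangular picture frame lying in the x–z plane (depth along y). The opening is 353 mm wide (x) by 413 mm tall (z), surrounded by a border 30 mm wide on all four sides. The frame is 30 mm deep and is made of two full-height vertical stiles with two horizontal rails fitted between them.


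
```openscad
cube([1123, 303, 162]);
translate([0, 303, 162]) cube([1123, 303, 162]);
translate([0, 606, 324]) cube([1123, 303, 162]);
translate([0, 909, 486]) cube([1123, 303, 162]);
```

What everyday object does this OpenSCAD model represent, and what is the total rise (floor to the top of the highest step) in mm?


A staircase. The total rise is 648 mm.

4 identical blocks, each offset up and back from the previous — a staircase. Each step is 162 mm tall and there are 4 of them, so the total rise is 4 × 162 = 648 mm.


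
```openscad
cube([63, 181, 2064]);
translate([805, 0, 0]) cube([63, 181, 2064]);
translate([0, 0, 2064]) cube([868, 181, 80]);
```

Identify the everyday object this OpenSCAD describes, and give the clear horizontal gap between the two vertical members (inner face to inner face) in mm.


A door frame. The clear opening width is 742 mm.

Two 2064 mm tall posts with a header on top — a door frame. The left jamb is 63 mm wide at x = 0; the right jamb starts at x = 805. The clear opening is 805 − 63 = 742 mm.


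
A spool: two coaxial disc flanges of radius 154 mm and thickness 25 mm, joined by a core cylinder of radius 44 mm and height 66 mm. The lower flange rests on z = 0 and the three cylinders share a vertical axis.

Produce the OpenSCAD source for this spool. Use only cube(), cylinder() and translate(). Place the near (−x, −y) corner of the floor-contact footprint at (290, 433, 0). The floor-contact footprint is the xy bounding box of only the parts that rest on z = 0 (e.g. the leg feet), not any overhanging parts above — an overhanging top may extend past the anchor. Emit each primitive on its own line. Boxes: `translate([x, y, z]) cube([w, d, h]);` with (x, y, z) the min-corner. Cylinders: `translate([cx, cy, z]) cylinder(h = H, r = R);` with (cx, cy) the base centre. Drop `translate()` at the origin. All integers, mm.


translate([444, 587, 0]) cylinder(h = 25, r = 154);
translate([444, 587, 25]) cylinder(h = 66, r = 44);
translate([444, 587, 91]) cylinder(h = 25, r = 154);


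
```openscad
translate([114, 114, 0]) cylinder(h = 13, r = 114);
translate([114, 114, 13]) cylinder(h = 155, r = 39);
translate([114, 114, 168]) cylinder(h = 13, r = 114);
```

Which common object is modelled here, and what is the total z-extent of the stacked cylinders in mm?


A spool. The overall height is 181 mm.

Three coaxial cylinders, large–small–large — a spool. Two 13 mm flanges and a 155 mm core give 13 + 155 + 13 = 181 mm.


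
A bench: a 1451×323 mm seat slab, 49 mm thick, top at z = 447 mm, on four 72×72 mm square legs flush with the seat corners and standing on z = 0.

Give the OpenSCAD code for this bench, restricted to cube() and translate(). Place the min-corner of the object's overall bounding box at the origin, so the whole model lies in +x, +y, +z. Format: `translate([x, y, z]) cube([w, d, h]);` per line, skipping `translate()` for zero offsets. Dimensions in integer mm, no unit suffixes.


translate([0, 0, 398]) cube([1451, 323, 49]);
cube([72, 72, 398]);
translate([0, 251, 0]) cube([72, 72, 398]);
translate([1379, 0, 0]) cube([72, 72, 398]);
translate([1379, 251, 0]) cube([72, 72, 398]);


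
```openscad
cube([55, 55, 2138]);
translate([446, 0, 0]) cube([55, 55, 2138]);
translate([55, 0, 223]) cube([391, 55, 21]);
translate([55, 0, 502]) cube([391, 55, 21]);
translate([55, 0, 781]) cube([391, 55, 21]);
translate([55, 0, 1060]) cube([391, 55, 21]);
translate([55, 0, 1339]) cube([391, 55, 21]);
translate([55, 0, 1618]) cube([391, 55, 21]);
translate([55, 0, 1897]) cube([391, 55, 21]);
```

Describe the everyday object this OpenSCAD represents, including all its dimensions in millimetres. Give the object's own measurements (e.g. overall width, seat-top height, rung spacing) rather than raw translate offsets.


A straight ladder. Two 55×55 mm vertical rails, 2138 mm tall, stand 501 mm apart (outside-to-outside) with their front faces coplanar on the −y side. 7 rungs, each 55 mm deep and 21 mm tall, span between the inner faces of the rails, front faces flush with the rails. The lowest rung's underside is at z = 223 mm and rungs are spaced 279 mm apart (underside to underside).


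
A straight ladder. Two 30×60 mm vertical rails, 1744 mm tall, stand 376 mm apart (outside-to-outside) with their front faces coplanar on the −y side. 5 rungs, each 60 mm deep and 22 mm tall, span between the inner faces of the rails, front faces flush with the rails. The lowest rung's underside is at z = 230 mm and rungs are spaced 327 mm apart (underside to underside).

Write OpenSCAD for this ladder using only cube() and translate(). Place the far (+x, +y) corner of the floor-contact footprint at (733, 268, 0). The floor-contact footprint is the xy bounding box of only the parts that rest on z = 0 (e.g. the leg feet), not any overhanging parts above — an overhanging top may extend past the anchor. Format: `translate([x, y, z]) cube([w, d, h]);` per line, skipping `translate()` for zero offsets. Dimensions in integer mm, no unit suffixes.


// rung span = 376 - 2*30 = 316
// rung[k] z = 230 + k*327
translate([357, 208, 0]) cube([30, 60, 1744]);
translate([703, 208, 0]) cube([30, 60, 1744]);
translate([387, 208, 230]) cube([316, 60, 22]);
translate([387, 208, 557]) cube([316, 60, 22]);
translate([387, 208, 884]) cube([316, 60, 22]);
translate([387, 208, 1211]) cube([316, 60, 22]);
translate([387, 208, 1538]) cube([316, 60, 22]);


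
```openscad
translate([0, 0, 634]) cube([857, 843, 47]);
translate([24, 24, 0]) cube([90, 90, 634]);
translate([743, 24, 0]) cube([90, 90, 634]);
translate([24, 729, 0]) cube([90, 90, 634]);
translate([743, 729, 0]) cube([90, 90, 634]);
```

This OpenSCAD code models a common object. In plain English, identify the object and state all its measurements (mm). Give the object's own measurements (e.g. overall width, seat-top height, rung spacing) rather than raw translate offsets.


A rectangular dining table. The top is 857×843×47 mm with its upper surface at z = 681 mm. It stands on four 90×90 mm square legs, each inset 24 mm from the nearest pair of top edges, running from the floor to the underside of the top.


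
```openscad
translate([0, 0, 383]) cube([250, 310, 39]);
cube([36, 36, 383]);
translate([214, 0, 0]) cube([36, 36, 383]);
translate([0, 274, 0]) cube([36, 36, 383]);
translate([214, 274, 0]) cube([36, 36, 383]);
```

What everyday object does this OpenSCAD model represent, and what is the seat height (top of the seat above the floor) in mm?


A stool. The seat height is 422 mm.

A 250×310×39 slab at z = 383 on four corner posts — a stool. The seat top is 383 + 39 = 422 mm.


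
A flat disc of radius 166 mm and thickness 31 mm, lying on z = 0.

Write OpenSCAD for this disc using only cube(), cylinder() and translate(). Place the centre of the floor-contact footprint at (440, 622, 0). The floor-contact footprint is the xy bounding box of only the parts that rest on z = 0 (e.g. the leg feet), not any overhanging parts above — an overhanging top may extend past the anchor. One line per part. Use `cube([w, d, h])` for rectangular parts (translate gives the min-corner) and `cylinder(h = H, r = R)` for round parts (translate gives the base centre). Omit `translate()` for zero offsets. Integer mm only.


translate([440, 622, 0]) cylinder(h = 31, r = 166);


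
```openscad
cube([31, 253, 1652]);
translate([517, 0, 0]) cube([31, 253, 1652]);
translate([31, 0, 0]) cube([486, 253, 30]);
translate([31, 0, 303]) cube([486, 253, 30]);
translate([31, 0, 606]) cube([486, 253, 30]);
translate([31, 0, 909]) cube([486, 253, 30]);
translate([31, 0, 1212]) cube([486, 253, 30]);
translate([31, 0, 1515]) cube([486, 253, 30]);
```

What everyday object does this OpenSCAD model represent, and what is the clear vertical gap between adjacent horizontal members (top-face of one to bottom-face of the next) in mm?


A bookshelf. The clear shelf gap is 273 mm.

Two tall side panels with 6 horizontal boards between them — a bookshelf. The first two shelf undersides are at z = 0 and z = 303; with shelf thickness 30, the clear gap is 303 − 0 − 30 = 273 mm.


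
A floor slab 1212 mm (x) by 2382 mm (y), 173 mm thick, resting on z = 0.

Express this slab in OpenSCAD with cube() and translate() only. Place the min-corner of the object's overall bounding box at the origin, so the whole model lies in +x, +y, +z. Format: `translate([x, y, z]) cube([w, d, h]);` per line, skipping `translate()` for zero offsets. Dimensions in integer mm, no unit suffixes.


cube([1212, 2382, 173]);


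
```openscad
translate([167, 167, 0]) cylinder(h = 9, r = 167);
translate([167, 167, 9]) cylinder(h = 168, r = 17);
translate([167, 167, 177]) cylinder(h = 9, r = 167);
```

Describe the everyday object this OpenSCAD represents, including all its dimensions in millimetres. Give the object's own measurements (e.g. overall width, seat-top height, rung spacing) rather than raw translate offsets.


A spool: two coaxial disc flanges of radius 167 mm and thickness 9 mm, joined by a core cylinder of radius 17 mm and height 168 mm. The lower flange rests on z = 0 and the three cylinders share a vertical axis.


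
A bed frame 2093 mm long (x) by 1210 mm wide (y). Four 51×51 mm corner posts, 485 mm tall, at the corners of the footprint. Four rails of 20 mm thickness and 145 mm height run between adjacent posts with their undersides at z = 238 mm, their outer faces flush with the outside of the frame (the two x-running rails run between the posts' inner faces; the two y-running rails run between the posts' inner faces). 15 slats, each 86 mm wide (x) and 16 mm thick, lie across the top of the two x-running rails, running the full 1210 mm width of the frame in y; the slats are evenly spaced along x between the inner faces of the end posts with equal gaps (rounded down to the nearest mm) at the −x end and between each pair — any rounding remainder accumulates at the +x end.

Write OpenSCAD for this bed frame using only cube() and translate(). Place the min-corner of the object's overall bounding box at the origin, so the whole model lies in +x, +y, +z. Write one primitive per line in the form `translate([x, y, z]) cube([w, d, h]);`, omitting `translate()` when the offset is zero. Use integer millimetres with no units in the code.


// slat z = rail_z + rail_h = 238 + 145 = 383
// slat gap = ⌊(1991 − 15·86) / 16⌋ = 43
cube([51, 51, 485]);
translate([0, 1159, 0]) cube([51, 51, 485]);
translate([2042, 0, 0]) cube([51, 51, 485]);
translate([2042, 1159, 0]) cube([51, 51, 485]);
translate([51, 0, 238]) cube([1991, 20, 145]);
translate([51, 1190, 238]) cube([1991, 20, 145]);
translate([0, 51, 238]) cube([20, 1108, 145]);
translate([2073, 51, 238]) cube([20, 1108, 145]);
translate([94, 0, 383]) cube([86, 1210, 16]);
translate([223, 0, 383]) cube([86, 1210, 16]);
translate([352, 0, 383]) cube([86, 1210, 16]);
translate([481, 0, 383]) cube([86, 1210, 16]);
translate([610, 0, 383]) cube([86, 1210, 16]);
translate([739, 0, 383]) cube([86, 1210, 16]);
translate([868, 0, 383]) cube([86, 1210, 16]);
translate([997, 0, 383]) cube([86, 1210, 16]);
translate([1126, 0, 383]) cube([86, 1210, 16]);
translate([1255, 0, 383]) cube([86, 1210, 16]);
translate([1384, 0, 383]) cube([86, 1210, 16]);
translate([1513, 0, 383]) cube([86, 1210, 16]);
translate([1642, 0, 383]) cube([86, 1210, 16]);
translate([1771, 0, 383]) cube([86, 1210, 16]);
translate([1900, 0, 383]) cube([86, 1210, 16]);
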